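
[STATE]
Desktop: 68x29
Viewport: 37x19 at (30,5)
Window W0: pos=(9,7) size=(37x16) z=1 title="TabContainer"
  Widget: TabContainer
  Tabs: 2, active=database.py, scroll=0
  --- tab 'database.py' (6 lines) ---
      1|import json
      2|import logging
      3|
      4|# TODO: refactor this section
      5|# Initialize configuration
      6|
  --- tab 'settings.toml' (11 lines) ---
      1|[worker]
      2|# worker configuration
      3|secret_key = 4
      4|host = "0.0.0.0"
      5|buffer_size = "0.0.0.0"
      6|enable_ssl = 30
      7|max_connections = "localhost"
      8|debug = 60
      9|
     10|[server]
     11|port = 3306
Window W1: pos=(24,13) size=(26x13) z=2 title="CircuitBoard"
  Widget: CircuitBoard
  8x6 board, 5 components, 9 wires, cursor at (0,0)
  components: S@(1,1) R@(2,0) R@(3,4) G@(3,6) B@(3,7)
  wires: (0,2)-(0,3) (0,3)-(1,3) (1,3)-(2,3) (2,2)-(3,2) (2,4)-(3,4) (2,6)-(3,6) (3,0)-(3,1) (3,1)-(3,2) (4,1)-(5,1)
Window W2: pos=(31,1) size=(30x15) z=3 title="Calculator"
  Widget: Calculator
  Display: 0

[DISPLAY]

 ┃┌───┬───┬───┬───┐           ┃      
 ┃│ 7 │ 8 │ 9 │ ÷ │           ┃      
━┃├───┼───┼───┼───┤           ┃      
 ┃│ 4 │ 5 │ 6 │ × │           ┃      
─┃├───┼───┼───┼───┤           ┃      
n┃│ 1 │ 2 │ 3 │ - │           ┃      
─┃├───┼───┼───┼───┤           ┃      
 ┃│ 0 │ . │ = │ + │           ┃      
━┃├───┼───┼───┼───┤           ┃      
u┃│ C │ MC│ MR│ M+│           ┃      
─┗━━━━━━━━━━━━━━━━━━━━━━━━━━━━┛      
1 2 3 4 5 6 7      ┃                 
]      · ─ ·       ┃                 
           │       ┃                 
   S       ·       ┃                 
           │       ┃                 
       ·   ·   ·   ┃                 
       │       │   ┃                 
 ─ · ─ ·       R   ┃                 


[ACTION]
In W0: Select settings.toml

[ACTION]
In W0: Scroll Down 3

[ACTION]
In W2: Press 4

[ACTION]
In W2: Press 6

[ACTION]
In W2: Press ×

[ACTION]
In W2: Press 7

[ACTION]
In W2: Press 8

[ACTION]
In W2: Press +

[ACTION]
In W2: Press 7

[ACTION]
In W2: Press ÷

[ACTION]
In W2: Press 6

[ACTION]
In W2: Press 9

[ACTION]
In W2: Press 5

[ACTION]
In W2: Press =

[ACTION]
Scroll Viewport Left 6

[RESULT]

       ┃┌───┬───┬───┬───┐           ┃
       ┃│ 7 │ 8 │ 9 │ ÷ │           ┃
━━━━━━━┃├───┼───┼───┼───┤           ┃
       ┃│ 4 │ 5 │ 6 │ × │           ┃
───────┃├───┼───┼───┼───┤           ┃
[settin┃│ 1 │ 2 │ 3 │ - │           ┃
───────┃├───┼───┼───┼───┤           ┃
0"     ┃│ 0 │ . │ = │ + │           ┃
┏━━━━━━┃├───┼───┼───┼───┤           ┃
┃ Circu┃│ C │ MC│ MR│ M+│           ┃
┠──────┗━━━━━━━━━━━━━━━━━━━━━━━━━━━━┛
┃   0 1 2 3 4 5 6 7      ┃           
┃0  [.]      · ─ ·       ┃           
┃                │       ┃           
┃1       S       ·       ┃           
┃                │       ┃           
┃2   R       ·   ·   ·   ┃           
┃            │       │   ┃           
┃3   · ─ · ─ ·       R   ┃           


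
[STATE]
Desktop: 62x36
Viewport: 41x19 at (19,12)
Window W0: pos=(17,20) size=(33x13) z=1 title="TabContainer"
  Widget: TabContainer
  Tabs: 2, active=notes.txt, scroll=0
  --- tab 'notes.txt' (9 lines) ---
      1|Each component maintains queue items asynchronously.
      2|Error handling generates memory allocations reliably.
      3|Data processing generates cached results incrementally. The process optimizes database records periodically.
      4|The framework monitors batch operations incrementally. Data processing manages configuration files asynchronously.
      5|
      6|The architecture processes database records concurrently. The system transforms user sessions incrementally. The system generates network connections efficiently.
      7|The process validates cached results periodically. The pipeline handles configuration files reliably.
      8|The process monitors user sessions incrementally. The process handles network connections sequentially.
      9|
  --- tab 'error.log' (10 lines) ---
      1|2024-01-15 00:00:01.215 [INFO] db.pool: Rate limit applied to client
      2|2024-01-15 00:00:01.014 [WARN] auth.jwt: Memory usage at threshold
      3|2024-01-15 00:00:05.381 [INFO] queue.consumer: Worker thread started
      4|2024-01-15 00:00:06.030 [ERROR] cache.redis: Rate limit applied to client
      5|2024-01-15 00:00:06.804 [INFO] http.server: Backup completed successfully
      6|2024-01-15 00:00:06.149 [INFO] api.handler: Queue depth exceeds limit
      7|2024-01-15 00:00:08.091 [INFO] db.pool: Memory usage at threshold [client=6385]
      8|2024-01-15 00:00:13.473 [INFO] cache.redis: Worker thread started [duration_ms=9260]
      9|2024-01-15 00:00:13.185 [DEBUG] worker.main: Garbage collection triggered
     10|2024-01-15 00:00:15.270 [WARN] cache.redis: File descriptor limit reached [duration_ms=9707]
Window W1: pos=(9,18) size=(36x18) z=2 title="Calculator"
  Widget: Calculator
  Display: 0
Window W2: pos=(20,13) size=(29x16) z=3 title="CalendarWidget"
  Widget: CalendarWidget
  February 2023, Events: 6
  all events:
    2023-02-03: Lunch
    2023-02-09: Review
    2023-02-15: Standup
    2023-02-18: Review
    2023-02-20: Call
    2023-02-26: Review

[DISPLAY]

                                         
 ┏━━━━━━━━━━━━━━━━━━━━━━━━━━━┓           
 ┃ CalendarWidget            ┃           
 ┠───────────────────────────┨           
 ┃       February 2023       ┃           
 ┃Mo Tu We Th Fr Sa Su       ┃           
━┃       1  2  3*  4  5      ┃           
o┃ 6  7  8  9* 10 11 12      ┃           
─┃13 14 15* 16 17 18* 19     ┃┓          
 ┃20* 21 22 23 24 25 26*     ┃┃          
─┃27 28                      ┃┨          
 ┃                           ┃┃          
─┃                           ┃┃          
 ┃                           ┃┃          
─┃                           ┃┃          
 ┃                           ┃┃          
─┗━━━━━━━━━━━━━━━━━━━━━━━━━━━┛┃          
 = │ + │                 ┃    ┃          
───┼───┤                 ┃data┃          


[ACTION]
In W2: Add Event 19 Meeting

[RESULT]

                                         
 ┏━━━━━━━━━━━━━━━━━━━━━━━━━━━┓           
 ┃ CalendarWidget            ┃           
 ┠───────────────────────────┨           
 ┃       February 2023       ┃           
 ┃Mo Tu We Th Fr Sa Su       ┃           
━┃       1  2  3*  4  5      ┃           
o┃ 6  7  8  9* 10 11 12      ┃           
─┃13 14 15* 16 17 18* 19*    ┃┓          
 ┃20* 21 22 23 24 25 26*     ┃┃          
─┃27 28                      ┃┨          
 ┃                           ┃┃          
─┃                           ┃┃          
 ┃                           ┃┃          
─┃                           ┃┃          
 ┃                           ┃┃          
─┗━━━━━━━━━━━━━━━━━━━━━━━━━━━┛┃          
 = │ + │                 ┃    ┃          
───┼───┤                 ┃data┃          


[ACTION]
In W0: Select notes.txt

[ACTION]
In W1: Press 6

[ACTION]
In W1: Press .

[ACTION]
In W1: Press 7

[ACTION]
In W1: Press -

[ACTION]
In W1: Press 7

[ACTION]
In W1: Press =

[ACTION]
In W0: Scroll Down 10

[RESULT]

                                         
 ┏━━━━━━━━━━━━━━━━━━━━━━━━━━━┓           
 ┃ CalendarWidget            ┃           
 ┠───────────────────────────┨           
 ┃       February 2023       ┃           
 ┃Mo Tu We Th Fr Sa Su       ┃           
━┃       1  2  3*  4  5      ┃           
o┃ 6  7  8  9* 10 11 12      ┃           
─┃13 14 15* 16 17 18* 19*    ┃┓          
 ┃20* 21 22 23 24 25 26*     ┃┃          
─┃27 28                      ┃┨          
 ┃                           ┃┃          
─┃                           ┃┃          
 ┃                           ┃┃          
─┃                           ┃┃          
 ┃                           ┃┃          
─┗━━━━━━━━━━━━━━━━━━━━━━━━━━━┛┃          
 = │ + │                 ┃    ┃          
───┼───┤                 ┃    ┃          


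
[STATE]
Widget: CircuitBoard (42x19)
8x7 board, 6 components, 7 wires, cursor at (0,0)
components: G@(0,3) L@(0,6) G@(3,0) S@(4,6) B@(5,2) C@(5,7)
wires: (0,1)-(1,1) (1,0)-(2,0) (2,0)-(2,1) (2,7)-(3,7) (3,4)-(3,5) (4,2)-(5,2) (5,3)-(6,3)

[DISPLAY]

   0 1 2 3 4 5 6 7                        
0  [.]  ·       G           L             
        │                                 
1   ·   ·                                 
    │                                     
2   · ─ ·                       ·         
                                │         
3   G               · ─ ·       ·         
                                          
4           ·               S             
            │                             
5           B   ·               C         
                │                         
6               ·                         
Cursor: (0,0)                             
                                          
                                          
                                          
                                          


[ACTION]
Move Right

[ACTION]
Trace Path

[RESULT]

   0 1 2 3 4 5 6 7                        
0      [.]      G           L             
        │                                 
1   ·   ·                                 
    │                                     
2   · ─ ·                       ·         
                                │         
3   G               · ─ ·       ·         
                                          
4           ·               S             
            │                             
5           B   ·               C         
                │                         
6               ·                         
Cursor: (0,1)  Trace: Path with 2 nodes, n
                                          
                                          
                                          
                                          


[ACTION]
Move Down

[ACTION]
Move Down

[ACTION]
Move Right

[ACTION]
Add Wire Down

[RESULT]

   0 1 2 3 4 5 6 7                        
0       ·       G           L             
        │                                 
1   ·   ·                                 
    │                                     
2   · ─ ·  [.]                  ·         
            │                   │         
3   G       ·       · ─ ·       ·         
                                          
4           ·               S             
            │                             
5           B   ·               C         
                │                         
6               ·                         
Cursor: (2,2)  Trace: Path with 2 nodes, n
                                          
                                          
                                          
                                          


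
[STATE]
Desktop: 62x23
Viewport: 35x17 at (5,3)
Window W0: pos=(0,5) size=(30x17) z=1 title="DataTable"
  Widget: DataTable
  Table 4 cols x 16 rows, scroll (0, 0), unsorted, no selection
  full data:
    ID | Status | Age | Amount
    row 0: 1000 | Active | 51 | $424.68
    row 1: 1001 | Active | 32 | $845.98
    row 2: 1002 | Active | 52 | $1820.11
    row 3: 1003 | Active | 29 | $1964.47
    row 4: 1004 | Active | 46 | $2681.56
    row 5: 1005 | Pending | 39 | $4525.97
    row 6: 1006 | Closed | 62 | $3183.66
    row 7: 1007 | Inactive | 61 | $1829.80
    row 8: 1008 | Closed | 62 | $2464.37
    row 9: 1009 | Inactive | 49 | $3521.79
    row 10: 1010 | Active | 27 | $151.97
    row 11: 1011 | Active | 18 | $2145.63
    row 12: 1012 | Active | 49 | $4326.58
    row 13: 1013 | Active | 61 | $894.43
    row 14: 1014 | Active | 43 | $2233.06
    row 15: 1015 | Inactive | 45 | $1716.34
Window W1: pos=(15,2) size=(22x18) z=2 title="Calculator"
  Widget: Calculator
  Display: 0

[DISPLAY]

          ┃ Calculator         ┃   
          ┠────────────────────┨   
━━━━━━━━━━┃                   0┃   
aTable    ┃┌───┬───┬───┬───┐   ┃   
──────────┃│ 7 │ 8 │ 9 │ ÷ │   ┃   
│Status  │┃├───┼───┼───┼───┤   ┃   
┼────────┼┃│ 4 │ 5 │ 6 │ × │   ┃   
│Active  │┃├───┼───┼───┼───┤   ┃   
│Active  │┃│ 1 │ 2 │ 3 │ - │   ┃   
│Active  │┃├───┼───┼───┼───┤   ┃   
│Active  │┃│ 0 │ . │ = │ + │   ┃   
│Active  │┃├───┼───┼───┼───┤   ┃   
│Pending │┃│ C │ MC│ MR│ M+│   ┃   
│Closed  │┃└───┴───┴───┴───┘   ┃   
│Inactive│┃                    ┃   
│Closed  │┃                    ┃   
│Inactive│┗━━━━━━━━━━━━━━━━━━━━┛   


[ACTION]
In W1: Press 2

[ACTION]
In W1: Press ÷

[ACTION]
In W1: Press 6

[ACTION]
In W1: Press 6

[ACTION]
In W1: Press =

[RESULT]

          ┃ Calculator         ┃   
          ┠────────────────────┨   
━━━━━━━━━━┃        0.0303030303┃   
aTable    ┃┌───┬───┬───┬───┐   ┃   
──────────┃│ 7 │ 8 │ 9 │ ÷ │   ┃   
│Status  │┃├───┼───┼───┼───┤   ┃   
┼────────┼┃│ 4 │ 5 │ 6 │ × │   ┃   
│Active  │┃├───┼───┼───┼───┤   ┃   
│Active  │┃│ 1 │ 2 │ 3 │ - │   ┃   
│Active  │┃├───┼───┼───┼───┤   ┃   
│Active  │┃│ 0 │ . │ = │ + │   ┃   
│Active  │┃├───┼───┼───┼───┤   ┃   
│Pending │┃│ C │ MC│ MR│ M+│   ┃   
│Closed  │┃└───┴───┴───┴───┘   ┃   
│Inactive│┃                    ┃   
│Closed  │┃                    ┃   
│Inactive│┗━━━━━━━━━━━━━━━━━━━━┛   


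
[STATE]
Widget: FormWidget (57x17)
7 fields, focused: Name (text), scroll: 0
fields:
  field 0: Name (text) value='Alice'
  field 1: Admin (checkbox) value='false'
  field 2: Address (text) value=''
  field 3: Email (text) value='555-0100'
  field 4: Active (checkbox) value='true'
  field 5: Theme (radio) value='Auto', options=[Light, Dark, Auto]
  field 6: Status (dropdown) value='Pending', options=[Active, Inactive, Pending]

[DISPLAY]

> Name:       [Alice                                    ]
  Admin:      [ ]                                        
  Address:    [                                         ]
  Email:      [555-0100                                 ]
  Active:     [x]                                        
  Theme:      ( ) Light  ( ) Dark  (●) Auto              
  Status:     [Pending                                 ▼]
                                                         
                                                         
                                                         
                                                         
                                                         
                                                         
                                                         
                                                         
                                                         
                                                         


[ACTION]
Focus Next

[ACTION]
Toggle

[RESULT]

  Name:       [Alice                                    ]
> Admin:      [x]                                        
  Address:    [                                         ]
  Email:      [555-0100                                 ]
  Active:     [x]                                        
  Theme:      ( ) Light  ( ) Dark  (●) Auto              
  Status:     [Pending                                 ▼]
                                                         
                                                         
                                                         
                                                         
                                                         
                                                         
                                                         
                                                         
                                                         
                                                         


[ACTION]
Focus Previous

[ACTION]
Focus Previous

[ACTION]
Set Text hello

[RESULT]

  Name:       [Alice                                    ]
  Admin:      [x]                                        
  Address:    [                                         ]
  Email:      [555-0100                                 ]
  Active:     [x]                                        
  Theme:      ( ) Light  ( ) Dark  (●) Auto              
> Status:     [Pending                                 ▼]
                                                         
                                                         
                                                         
                                                         
                                                         
                                                         
                                                         
                                                         
                                                         
                                                         


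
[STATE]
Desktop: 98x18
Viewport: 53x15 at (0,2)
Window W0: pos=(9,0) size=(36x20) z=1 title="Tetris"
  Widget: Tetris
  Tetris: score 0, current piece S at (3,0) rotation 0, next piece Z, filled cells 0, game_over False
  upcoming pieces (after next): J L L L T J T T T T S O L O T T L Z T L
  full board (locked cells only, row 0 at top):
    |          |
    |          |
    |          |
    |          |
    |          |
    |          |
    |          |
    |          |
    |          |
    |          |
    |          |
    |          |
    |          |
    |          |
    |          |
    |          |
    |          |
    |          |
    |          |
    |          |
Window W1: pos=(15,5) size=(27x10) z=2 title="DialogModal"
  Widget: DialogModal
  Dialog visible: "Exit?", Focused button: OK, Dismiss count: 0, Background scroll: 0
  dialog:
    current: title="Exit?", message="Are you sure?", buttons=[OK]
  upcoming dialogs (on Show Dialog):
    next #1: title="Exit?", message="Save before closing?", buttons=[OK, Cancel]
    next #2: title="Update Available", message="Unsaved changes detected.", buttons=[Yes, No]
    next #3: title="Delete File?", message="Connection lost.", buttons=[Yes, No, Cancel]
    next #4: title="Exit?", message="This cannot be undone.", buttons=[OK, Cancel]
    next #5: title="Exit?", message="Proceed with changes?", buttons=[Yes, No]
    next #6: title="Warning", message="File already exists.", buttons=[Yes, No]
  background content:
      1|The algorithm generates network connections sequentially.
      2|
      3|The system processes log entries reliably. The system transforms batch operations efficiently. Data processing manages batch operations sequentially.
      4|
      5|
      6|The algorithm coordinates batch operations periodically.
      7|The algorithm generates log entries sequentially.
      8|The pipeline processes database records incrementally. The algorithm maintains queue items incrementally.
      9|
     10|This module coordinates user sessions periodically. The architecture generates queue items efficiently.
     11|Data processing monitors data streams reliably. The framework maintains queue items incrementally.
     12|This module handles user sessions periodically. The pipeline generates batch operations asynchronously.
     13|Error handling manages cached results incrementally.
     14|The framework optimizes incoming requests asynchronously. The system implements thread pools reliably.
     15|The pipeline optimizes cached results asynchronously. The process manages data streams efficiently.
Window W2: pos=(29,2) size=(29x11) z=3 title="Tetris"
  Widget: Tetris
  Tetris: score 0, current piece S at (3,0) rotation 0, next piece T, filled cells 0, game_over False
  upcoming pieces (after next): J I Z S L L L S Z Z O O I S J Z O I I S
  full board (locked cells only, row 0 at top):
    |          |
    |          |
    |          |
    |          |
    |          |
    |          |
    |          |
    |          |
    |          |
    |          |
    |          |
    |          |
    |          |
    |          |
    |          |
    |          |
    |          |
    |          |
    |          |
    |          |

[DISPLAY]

         ┠───────────────────┏━━━━━━━━━━━━━━━━━━━━━━━
         ┃          │Next:   ┃ Tetris                
         ┃          │▓▓      ┠───────────────────────
         ┃     ┏━━━━━━━━━━━━━┃          │Next:       
         ┃     ┃ DialogModal ┃          │ ▒          
         ┃     ┠─────────────┃          │▒▒▒         
         ┃     ┃The ┌────────┃          │            
         ┃     ┃    │     Exi┃          │            
         ┃     ┃The │ Are you┃          │            
         ┃     ┃    │      [O┃          │Score:      
         ┃     ┃    └────────┗━━━━━━━━━━━━━━━━━━━━━━━
         ┃     ┃The algorithm coordinates┃  ┃        
         ┃     ┗━━━━━━━━━━━━━━━━━━━━━━━━━┛  ┃        
         ┃          │                       ┃        
         ┃          │                       ┃        


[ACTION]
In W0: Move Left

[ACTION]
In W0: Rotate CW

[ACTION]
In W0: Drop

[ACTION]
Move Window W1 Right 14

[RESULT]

         ┠───────────────────┏━━━━━━━━━━━━━━━━━━━━━━━
         ┃          │Next:   ┃ Tetris                
         ┃          │▓▓      ┠───────────────────────
         ┃          │ ▓▓     ┃          │Next:       
         ┃          │        ┃          │ ▒          
         ┃          │        ┃          │▒▒▒         
         ┃          │        ┃          │            
         ┃          │Score:  ┃          │            
         ┃          │0       ┃          │            
         ┃          │        ┃          │Score:      
         ┃          │        ┗━━━━━━━━━━━━━━━━━━━━━━━
         ┃          │        ┃The algorithm coordinat
         ┃          │        ┗━━━━━━━━━━━━━━━━━━━━━━━
         ┃          │                       ┃        
         ┃          │                       ┃        


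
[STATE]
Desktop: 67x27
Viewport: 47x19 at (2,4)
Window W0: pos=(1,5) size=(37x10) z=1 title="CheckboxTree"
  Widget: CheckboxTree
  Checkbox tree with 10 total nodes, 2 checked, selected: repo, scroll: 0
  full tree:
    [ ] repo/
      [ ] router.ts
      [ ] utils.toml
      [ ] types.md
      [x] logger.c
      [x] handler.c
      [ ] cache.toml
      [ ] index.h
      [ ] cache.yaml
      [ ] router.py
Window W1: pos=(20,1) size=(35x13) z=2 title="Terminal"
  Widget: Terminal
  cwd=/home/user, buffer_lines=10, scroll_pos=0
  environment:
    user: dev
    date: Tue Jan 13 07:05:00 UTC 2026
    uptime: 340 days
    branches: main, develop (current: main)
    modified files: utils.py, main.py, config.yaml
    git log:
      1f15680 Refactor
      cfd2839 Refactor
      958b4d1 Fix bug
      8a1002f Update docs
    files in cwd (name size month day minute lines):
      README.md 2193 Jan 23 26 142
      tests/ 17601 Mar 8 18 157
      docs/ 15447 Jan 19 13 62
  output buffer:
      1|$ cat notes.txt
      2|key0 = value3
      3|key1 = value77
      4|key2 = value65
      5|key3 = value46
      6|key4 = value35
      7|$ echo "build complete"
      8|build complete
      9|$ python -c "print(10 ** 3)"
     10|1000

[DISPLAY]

                  ┃$ cat notes.txt             
━━━━━━━━━━━━━━━━━━┃key0 = value3               
 CheckboxTree     ┃key1 = value77              
──────────────────┃key2 = value65              
>[-] repo/        ┃key3 = value46              
   [ ] router.ts  ┃key4 = value35              
   [ ] utils.toml ┃$ echo "build complete"     
   [ ] types.md   ┃build complete              
   [x] logger.c   ┃$ python -c "print(10 ** 3)"
   [x] handler.c  ┗━━━━━━━━━━━━━━━━━━━━━━━━━━━━
━━━━━━━━━━━━━━━━━━━━━━━━━━━━━━━━━━━┛           
                                               
                                               
                                               
                                               
                                               
                                               
                                               
                                               


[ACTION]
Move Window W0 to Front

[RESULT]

                  ┃$ cat notes.txt             
━━━━━━━━━━━━━━━━━━━━━━━━━━━━━━━━━━━┓           
 CheckboxTree                      ┃           
───────────────────────────────────┨           
>[-] repo/                         ┃           
   [ ] router.ts                   ┃           
   [ ] utils.toml                  ┃plete"     
   [ ] types.md                    ┃           
   [x] logger.c                    ┃t(10 ** 3)"
   [x] handler.c                   ┃━━━━━━━━━━━
━━━━━━━━━━━━━━━━━━━━━━━━━━━━━━━━━━━┛           
                                               
                                               
                                               
                                               
                                               
                                               
                                               
                                               


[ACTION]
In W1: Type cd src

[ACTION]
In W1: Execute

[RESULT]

                  ┃key3 = value46              
━━━━━━━━━━━━━━━━━━━━━━━━━━━━━━━━━━━┓           
 CheckboxTree                      ┃plete"     
───────────────────────────────────┨           
>[-] repo/                         ┃t(10 ** 3)"
   [ ] router.ts                   ┃           
   [ ] utils.toml                  ┃           
   [ ] types.md                    ┃           
   [x] logger.c                    ┃           
   [x] handler.c                   ┃━━━━━━━━━━━
━━━━━━━━━━━━━━━━━━━━━━━━━━━━━━━━━━━┛           
                                               
                                               
                                               
                                               
                                               
                                               
                                               
                                               


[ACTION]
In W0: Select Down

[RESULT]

                  ┃key3 = value46              
━━━━━━━━━━━━━━━━━━━━━━━━━━━━━━━━━━━┓           
 CheckboxTree                      ┃plete"     
───────────────────────────────────┨           
 [-] repo/                         ┃t(10 ** 3)"
>  [ ] router.ts                   ┃           
   [ ] utils.toml                  ┃           
   [ ] types.md                    ┃           
   [x] logger.c                    ┃           
   [x] handler.c                   ┃━━━━━━━━━━━
━━━━━━━━━━━━━━━━━━━━━━━━━━━━━━━━━━━┛           
                                               
                                               
                                               
                                               
                                               
                                               
                                               
                                               


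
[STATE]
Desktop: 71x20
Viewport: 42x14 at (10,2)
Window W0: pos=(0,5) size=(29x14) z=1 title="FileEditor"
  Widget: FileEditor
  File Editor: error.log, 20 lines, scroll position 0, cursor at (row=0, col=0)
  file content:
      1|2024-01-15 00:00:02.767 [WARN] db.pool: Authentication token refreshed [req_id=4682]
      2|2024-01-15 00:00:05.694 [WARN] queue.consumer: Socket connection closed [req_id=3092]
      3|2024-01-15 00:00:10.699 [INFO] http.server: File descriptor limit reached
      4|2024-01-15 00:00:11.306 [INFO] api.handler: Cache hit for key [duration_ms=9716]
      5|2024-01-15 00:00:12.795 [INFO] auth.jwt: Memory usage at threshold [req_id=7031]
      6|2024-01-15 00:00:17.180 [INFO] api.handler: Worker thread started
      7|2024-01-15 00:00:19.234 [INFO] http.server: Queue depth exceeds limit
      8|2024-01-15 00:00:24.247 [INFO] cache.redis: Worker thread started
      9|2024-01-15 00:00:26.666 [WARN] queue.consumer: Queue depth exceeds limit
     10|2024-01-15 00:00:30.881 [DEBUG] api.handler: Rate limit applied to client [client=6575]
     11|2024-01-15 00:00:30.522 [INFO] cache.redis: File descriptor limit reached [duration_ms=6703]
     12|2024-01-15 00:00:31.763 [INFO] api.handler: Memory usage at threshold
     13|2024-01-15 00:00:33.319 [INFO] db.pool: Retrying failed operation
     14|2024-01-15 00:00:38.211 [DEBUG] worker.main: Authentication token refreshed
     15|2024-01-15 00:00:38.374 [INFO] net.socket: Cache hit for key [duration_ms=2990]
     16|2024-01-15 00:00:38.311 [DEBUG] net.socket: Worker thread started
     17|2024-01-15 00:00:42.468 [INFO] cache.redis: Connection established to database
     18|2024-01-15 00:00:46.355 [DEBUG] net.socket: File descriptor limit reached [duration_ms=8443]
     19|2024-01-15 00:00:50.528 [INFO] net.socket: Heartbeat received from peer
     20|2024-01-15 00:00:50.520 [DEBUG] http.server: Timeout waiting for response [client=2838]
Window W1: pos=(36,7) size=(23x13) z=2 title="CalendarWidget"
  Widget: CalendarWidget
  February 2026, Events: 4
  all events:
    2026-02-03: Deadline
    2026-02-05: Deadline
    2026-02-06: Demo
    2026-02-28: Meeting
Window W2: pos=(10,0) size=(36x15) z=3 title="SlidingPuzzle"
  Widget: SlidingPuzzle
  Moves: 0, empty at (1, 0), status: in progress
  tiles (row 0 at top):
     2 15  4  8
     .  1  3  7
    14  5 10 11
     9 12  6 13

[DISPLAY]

┠──────────────────────────────────┨      
┃┌────┬────┬────┬────┐             ┃      
┃│  2 │ 15 │  4 │  8 │             ┃      
┃├────┼────┼────┼────┤             ┃      
┃│    │  1 │  3 │  7 │             ┃      
┃├────┼────┼────┼────┤             ┃━━━━━━
┃│ 14 │  5 │ 10 │ 11 │             ┃Widget
┃├────┼────┼────┼────┤             ┃──────
┃│  9 │ 12 │  6 │ 13 │             ┃ary 20
┃└────┴────┴────┴────┘             ┃Th Fr 
┃Moves: 0                          ┃      
┃                                  ┃  5*  
┗━━━━━━━━━━━━━━━━━━━━━━━━━━━━━━━━━━┛12 13 
5 00:00:24.247 [I░┃       ┃16 17 18 19 20 


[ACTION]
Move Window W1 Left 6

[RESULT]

┠──────────────────────────────────┨      
┃┌────┬────┬────┬────┐             ┃      
┃│  2 │ 15 │  4 │  8 │             ┃      
┃├────┼────┼────┼────┤             ┃      
┃│    │  1 │  3 │  7 │             ┃      
┃├────┼────┼────┼────┤             ┃━━━━━━
┃│ 14 │  5 │ 10 │ 11 │             ┃      
┃├────┼────┼────┼────┤             ┃──────
┃│  9 │ 12 │  6 │ 13 │             ┃26    
┃└────┴────┴────┴────┘             ┃Sa Su 
┃Moves: 0                          ┃    1 
┃                                  ┃6*  7 
┗━━━━━━━━━━━━━━━━━━━━━━━━━━━━━━━━━━┛14 15 
5 00:00:24.247 [I░┃ ┃16 17 18 19 20 21 22 


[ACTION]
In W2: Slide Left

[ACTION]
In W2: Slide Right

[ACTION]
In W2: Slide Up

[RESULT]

┠──────────────────────────────────┨      
┃┌────┬────┬────┬────┐             ┃      
┃│  2 │ 15 │  4 │  8 │             ┃      
┃├────┼────┼────┼────┤             ┃      
┃│ 14 │  1 │  3 │  7 │             ┃      
┃├────┼────┼────┼────┤             ┃━━━━━━
┃│    │  5 │ 10 │ 11 │             ┃      
┃├────┼────┼────┼────┤             ┃──────
┃│  9 │ 12 │  6 │ 13 │             ┃26    
┃└────┴────┴────┴────┘             ┃Sa Su 
┃Moves: 3                          ┃    1 
┃                                  ┃6*  7 
┗━━━━━━━━━━━━━━━━━━━━━━━━━━━━━━━━━━┛14 15 
5 00:00:24.247 [I░┃ ┃16 17 18 19 20 21 22 


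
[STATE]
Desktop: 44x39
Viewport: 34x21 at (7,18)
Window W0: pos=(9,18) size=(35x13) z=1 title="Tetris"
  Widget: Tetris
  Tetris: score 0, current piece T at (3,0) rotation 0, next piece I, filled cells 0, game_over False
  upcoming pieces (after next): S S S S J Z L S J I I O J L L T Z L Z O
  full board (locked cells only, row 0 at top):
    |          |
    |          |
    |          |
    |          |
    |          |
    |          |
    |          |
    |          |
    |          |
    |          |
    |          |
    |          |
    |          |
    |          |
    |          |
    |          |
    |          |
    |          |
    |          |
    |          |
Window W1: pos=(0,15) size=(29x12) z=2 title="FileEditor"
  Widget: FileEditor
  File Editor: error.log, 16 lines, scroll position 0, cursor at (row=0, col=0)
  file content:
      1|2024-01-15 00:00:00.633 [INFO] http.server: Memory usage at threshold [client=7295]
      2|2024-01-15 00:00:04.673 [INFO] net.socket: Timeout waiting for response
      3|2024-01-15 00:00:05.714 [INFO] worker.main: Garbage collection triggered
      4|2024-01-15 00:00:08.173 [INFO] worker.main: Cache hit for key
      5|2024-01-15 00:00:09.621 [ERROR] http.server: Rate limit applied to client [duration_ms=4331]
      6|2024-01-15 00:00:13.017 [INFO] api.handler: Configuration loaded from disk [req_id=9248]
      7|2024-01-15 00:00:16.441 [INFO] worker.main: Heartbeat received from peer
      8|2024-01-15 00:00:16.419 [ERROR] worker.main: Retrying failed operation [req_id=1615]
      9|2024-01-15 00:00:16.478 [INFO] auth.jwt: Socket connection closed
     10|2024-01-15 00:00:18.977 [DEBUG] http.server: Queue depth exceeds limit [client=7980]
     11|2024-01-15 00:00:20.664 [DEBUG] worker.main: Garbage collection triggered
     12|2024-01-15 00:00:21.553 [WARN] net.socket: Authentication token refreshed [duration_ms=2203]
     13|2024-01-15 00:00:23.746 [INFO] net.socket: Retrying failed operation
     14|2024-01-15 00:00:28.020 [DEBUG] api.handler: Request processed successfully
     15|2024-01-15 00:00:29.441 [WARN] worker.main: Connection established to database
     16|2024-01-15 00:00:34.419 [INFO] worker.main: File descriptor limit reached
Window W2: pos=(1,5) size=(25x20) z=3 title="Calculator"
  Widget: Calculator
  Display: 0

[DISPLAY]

 MC│ MR│ M+│      ┃I▲┃━━━━━━━━━━━━
───┴───┴───┘      ┃I█┃            
                  ┃I░┃────────────
                  ┃I░┃            
                  ┃E░┃            
                  ┃I░┃            
━━━━━━━━━━━━━━━━━━┛I░┃            
1-15 00:00:16.419 [E▼┃            
━━━━━━━━━━━━━━━━━━━━━┛            
  ┃          │Score:              
  ┃          │0                   
  ┃          │                    
  ┗━━━━━━━━━━━━━━━━━━━━━━━━━━━━━━━
                                  
                                  
                                  
                                  
                                  
                                  
                                  
                                  


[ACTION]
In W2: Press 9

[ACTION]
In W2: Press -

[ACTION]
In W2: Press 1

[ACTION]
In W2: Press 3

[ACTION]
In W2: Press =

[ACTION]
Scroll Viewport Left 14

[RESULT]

┃┃│ C │ MC│ MR│ M+│      ┃I▲┃━━━━━
┃┃└───┴───┴───┴───┘      ┃I█┃     
┃┃                       ┃I░┃─────
┃┃                       ┃I░┃     
┃┃                       ┃E░┃     
┃┃                       ┃I░┃     
┃┗━━━━━━━━━━━━━━━━━━━━━━━┛I░┃     
┃2024-01-15 00:00:16.419 [E▼┃     
┗━━━━━━━━━━━━━━━━━━━━━━━━━━━┛     
         ┃          │Score:       
         ┃          │0            
         ┃          │             
         ┗━━━━━━━━━━━━━━━━━━━━━━━━
                                  
                                  
                                  
                                  
                                  
                                  
                                  
                                  
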